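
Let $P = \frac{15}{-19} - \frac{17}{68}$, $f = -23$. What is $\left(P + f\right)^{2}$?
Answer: $\frac{3337929}{5776} \approx 577.9$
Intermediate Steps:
$P = - \frac{79}{76}$ ($P = 15 \left(- \frac{1}{19}\right) - \frac{1}{4} = - \frac{15}{19} - \frac{1}{4} = - \frac{79}{76} \approx -1.0395$)
$\left(P + f\right)^{2} = \left(- \frac{79}{76} - 23\right)^{2} = \left(- \frac{1827}{76}\right)^{2} = \frac{3337929}{5776}$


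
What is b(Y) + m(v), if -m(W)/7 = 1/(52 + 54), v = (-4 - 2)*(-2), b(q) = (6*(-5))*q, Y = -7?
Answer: 22253/106 ≈ 209.93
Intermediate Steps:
b(q) = -30*q
v = 12 (v = -6*(-2) = 12)
m(W) = -7/106 (m(W) = -7/(52 + 54) = -7/106)
b(Y) + m(v) = -30*(-7) - 7/106 = 210 - 7/106 = 22253/106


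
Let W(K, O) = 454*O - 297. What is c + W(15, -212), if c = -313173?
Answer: -409718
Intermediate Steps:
W(K, O) = -297 + 454*O
c + W(15, -212) = -313173 + (-297 + 454*(-212)) = -313173 + (-297 - 96248) = -313173 - 96545 = -409718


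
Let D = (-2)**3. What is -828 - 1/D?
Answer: -6623/8 ≈ -827.88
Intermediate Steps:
D = -8
-828 - 1/D = -828 - 1/(-8) = -828 - 1*(-1/8) = -828 + 1/8 = -6623/8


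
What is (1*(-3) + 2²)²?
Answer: 1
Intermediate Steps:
(1*(-3) + 2²)² = (-3 + 4)² = 1² = 1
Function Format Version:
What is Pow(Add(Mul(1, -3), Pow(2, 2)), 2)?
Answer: 1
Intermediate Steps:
Pow(Add(Mul(1, -3), Pow(2, 2)), 2) = Pow(Add(-3, 4), 2) = Pow(1, 2) = 1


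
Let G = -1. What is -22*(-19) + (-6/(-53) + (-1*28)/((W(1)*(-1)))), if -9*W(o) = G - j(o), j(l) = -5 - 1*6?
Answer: 104122/265 ≈ 392.91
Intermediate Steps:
j(l) = -11 (j(l) = -5 - 6 = -11)
W(o) = -10/9 (W(o) = -(-1 - 1*(-11))/9 = -(-1 + 11)/9 = -⅑*10 = -10/9)
-22*(-19) + (-6/(-53) + (-1*28)/((W(1)*(-1)))) = -22*(-19) + (-6/(-53) + (-1*28)/((-10/9*(-1)))) = 418 + (-6*(-1/53) - 28/10/9) = 418 + (6/53 - 28*9/10) = 418 + (6/53 - 126/5) = 418 - 6648/265 = 104122/265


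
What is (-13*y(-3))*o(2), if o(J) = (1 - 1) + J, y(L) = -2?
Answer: 52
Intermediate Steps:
o(J) = J (o(J) = 0 + J = J)
(-13*y(-3))*o(2) = -13*(-2)*2 = 26*2 = 52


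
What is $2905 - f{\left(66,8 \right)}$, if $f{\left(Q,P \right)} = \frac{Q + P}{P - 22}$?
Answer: $\frac{20372}{7} \approx 2910.3$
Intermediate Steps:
$f{\left(Q,P \right)} = \frac{P + Q}{-22 + P}$
$2905 - f{\left(66,8 \right)} = 2905 - \frac{8 + 66}{-22 + 8} = 2905 - \frac{1}{-14} \cdot 74 = 2905 - \left(- \frac{1}{14}\right) 74 = 2905 - - \frac{37}{7} = 2905 + \frac{37}{7} = \frac{20372}{7}$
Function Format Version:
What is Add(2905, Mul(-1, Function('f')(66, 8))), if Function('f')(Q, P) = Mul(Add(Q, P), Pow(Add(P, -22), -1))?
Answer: Rational(20372, 7) ≈ 2910.3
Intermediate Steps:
Function('f')(Q, P) = Mul(Pow(Add(-22, P), -1), Add(P, Q)) (Function('f')(Q, P) = Mul(Add(P, Q), Pow(Add(-22, P), -1)) = Mul(Pow(Add(-22, P), -1), Add(P, Q)))
Add(2905, Mul(-1, Function('f')(66, 8))) = Add(2905, Mul(-1, Mul(Pow(Add(-22, 8), -1), Add(8, 66)))) = Add(2905, Mul(-1, Mul(Pow(-14, -1), 74))) = Add(2905, Mul(-1, Mul(Rational(-1, 14), 74))) = Add(2905, Mul(-1, Rational(-37, 7))) = Add(2905, Rational(37, 7)) = Rational(20372, 7)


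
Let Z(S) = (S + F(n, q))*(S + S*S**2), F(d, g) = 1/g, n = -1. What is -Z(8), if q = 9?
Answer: -37960/9 ≈ -4217.8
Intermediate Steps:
Z(S) = (1/9 + S)*(S + S**3) (Z(S) = (S + 1/9)*(S + S*S**2) = (S + 1/9)*(S + S**3) = (1/9 + S)*(S + S**3))
-Z(8) = -8*(1/9 + 8 + 8**3 + (1/9)*8**2) = -8*(1/9 + 8 + 512 + (1/9)*64) = -8*(1/9 + 8 + 512 + 64/9) = -8*4745/9 = -1*37960/9 = -37960/9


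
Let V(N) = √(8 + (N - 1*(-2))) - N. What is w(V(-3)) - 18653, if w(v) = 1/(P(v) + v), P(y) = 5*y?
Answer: -74611/4 - √7/12 ≈ -18653.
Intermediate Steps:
V(N) = √(10 + N) - N (V(N) = √(8 + (N + 2)) - N = √(8 + (2 + N)) - N = √(10 + N) - N)
w(v) = 1/(6*v) (w(v) = 1/(5*v + v) = 1/(6*v))
w(V(-3)) - 18653 = 1/(6*(√(10 - 3) - 1*(-3))) - 18653 = 1/(6*(√7 + 3)) - 18653 = 1/(6*(3 + √7)) - 18653 = -18653 + 1/(6*(3 + √7))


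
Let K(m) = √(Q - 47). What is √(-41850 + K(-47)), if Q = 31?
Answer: √(-41850 + 4*I) ≈ 0.0098 + 204.57*I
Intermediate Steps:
K(m) = 4*I (K(m) = √(31 - 47) = √(-16) = 4*I)
√(-41850 + K(-47)) = √(-41850 + 4*I)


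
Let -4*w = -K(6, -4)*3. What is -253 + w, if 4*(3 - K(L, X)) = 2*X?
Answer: -997/4 ≈ -249.25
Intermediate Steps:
K(L, X) = 3 - X/2
w = 15/4 (w = -(-(3 - ½*(-4)))*3/4 = -(-(3 + 2))*3/4 = -(-1*5)*3/4 = -(-5)*3/4 = -¼*(-15) = 15/4 ≈ 3.7500)
-253 + w = -253 + 15/4 = -997/4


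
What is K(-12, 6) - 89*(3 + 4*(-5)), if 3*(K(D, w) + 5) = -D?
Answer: 1512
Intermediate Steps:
K(D, w) = -5 - D/3 (K(D, w) = -5 + (-D)/3 = -5 - D/3)
K(-12, 6) - 89*(3 + 4*(-5)) = (-5 - ⅓*(-12)) - 89*(3 + 4*(-5)) = (-5 + 4) - 89*(3 - 20) = -1 - 89*(-17) = -1 + 1513 = 1512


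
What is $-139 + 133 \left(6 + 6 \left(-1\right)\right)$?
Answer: $-139$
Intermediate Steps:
$-139 + 133 \left(6 + 6 \left(-1\right)\right) = -139 + 133 \left(6 - 6\right) = -139 + 133 \cdot 0 = -139 + 0 = -139$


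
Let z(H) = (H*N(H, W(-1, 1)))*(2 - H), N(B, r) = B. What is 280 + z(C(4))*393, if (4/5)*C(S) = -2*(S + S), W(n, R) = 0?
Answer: 3458680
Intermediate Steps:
C(S) = -5*S (C(S) = 5*(-2*(S + S))/4 = 5*(-4*S)/4 = -5*S)
z(H) = H**2*(2 - H) (z(H) = (H*H)*(2 - H) = H**2*(2 - H))
280 + z(C(4))*393 = 280 + ((-5*4)**2*(2 - (-5)*4))*393 = 280 + ((-20)**2*(2 - 1*(-20)))*393 = 280 + (400*(2 + 20))*393 = 280 + (400*22)*393 = 280 + 8800*393 = 280 + 3458400 = 3458680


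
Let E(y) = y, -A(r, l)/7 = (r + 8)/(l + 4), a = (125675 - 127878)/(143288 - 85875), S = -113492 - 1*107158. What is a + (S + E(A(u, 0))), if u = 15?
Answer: -50681966105/229652 ≈ -2.2069e+5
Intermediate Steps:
S = -220650 (S = -113492 - 107158 = -220650)
a = -2203/57413 ≈ -0.038371
A(r, l) = -7*(8 + r)/(4 + l) (A(r, l) = -7*(r + 8)/(l + 4) = -7*(8 + r)/(4 + l))
a + (S + E(A(u, 0))) = -2203/57413 + (-220650 + 7*(-8 - 1*15)/(4 + 0)) = -2203/57413 + (-220650 + 7*(-8 - 15)/4) = -2203/57413 + (-220650 + 7*(¼)*(-23)) = -2203/57413 + (-220650 - 161/4) = -2203/57413 - 882761/4 = -50681966105/229652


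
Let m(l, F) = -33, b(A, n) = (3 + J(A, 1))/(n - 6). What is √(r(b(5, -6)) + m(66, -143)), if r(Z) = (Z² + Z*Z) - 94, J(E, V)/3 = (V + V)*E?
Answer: I*√1790/4 ≈ 10.577*I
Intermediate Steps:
J(E, V) = 6*E*V (J(E, V) = 3*((V + V)*E) = 3*((2*V)*E) = 3*(2*E*V) = 6*E*V)
b(A, n) = (3 + 6*A)/(-6 + n) (b(A, n) = (3 + 6*A*1)/(n - 6) = (3 + 6*A)/(-6 + n))
r(Z) = -94 + 2*Z² (r(Z) = (Z² + Z²) - 94 = 2*Z² - 94 = -94 + 2*Z²)
√(r(b(5, -6)) + m(66, -143)) = √((-94 + 2*(3*(1 + 2*5)/(-6 - 6))²) - 33) = √((-94 + 2*(3*(1 + 10)/(-12))²) - 33) = √((-94 + 2*(3*(-1/12)*11)²) - 33) = √((-94 + 2*(-11/4)²) - 33) = √((-94 + 2*(121/16)) - 33) = √((-94 + 121/8) - 33) = √(-631/8 - 33) = √(-895/8) = I*√1790/4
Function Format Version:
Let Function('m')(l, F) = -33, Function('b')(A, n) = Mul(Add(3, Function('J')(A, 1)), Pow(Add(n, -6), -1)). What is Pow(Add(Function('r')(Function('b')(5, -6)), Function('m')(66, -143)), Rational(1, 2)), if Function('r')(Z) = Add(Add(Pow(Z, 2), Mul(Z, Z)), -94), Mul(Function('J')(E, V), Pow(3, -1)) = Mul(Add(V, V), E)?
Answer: Mul(Rational(1, 4), I, Pow(1790, Rational(1, 2))) ≈ Mul(10.577, I)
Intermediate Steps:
Function('J')(E, V) = Mul(6, E, V) (Function('J')(E, V) = Mul(3, Mul(Add(V, V), E)) = Mul(3, Mul(Mul(2, V), E)) = Mul(3, Mul(2, E, V)) = Mul(6, E, V))
Function('b')(A, n) = Mul(Pow(Add(-6, n), -1), Add(3, Mul(6, A))) (Function('b')(A, n) = Mul(Add(3, Mul(6, A, 1)), Pow(Add(n, -6), -1)) = Mul(Add(3, Mul(6, A)), Pow(Add(-6, n), -1)) = Mul(Pow(Add(-6, n), -1), Add(3, Mul(6, A))))
Function('r')(Z) = Add(-94, Mul(2, Pow(Z, 2))) (Function('r')(Z) = Add(Add(Pow(Z, 2), Pow(Z, 2)), -94) = Add(Mul(2, Pow(Z, 2)), -94) = Add(-94, Mul(2, Pow(Z, 2))))
Pow(Add(Function('r')(Function('b')(5, -6)), Function('m')(66, -143)), Rational(1, 2)) = Pow(Add(Add(-94, Mul(2, Pow(Mul(3, Pow(Add(-6, -6), -1), Add(1, Mul(2, 5))), 2))), -33), Rational(1, 2)) = Pow(Add(Add(-94, Mul(2, Pow(Mul(3, Pow(-12, -1), Add(1, 10)), 2))), -33), Rational(1, 2)) = Pow(Add(Add(-94, Mul(2, Pow(Mul(3, Rational(-1, 12), 11), 2))), -33), Rational(1, 2)) = Pow(Add(Add(-94, Mul(2, Pow(Rational(-11, 4), 2))), -33), Rational(1, 2)) = Pow(Add(Add(-94, Mul(2, Rational(121, 16))), -33), Rational(1, 2)) = Pow(Add(Add(-94, Rational(121, 8)), -33), Rational(1, 2)) = Pow(Add(Rational(-631, 8), -33), Rational(1, 2)) = Pow(Rational(-895, 8), Rational(1, 2)) = Mul(Rational(1, 4), I, Pow(1790, Rational(1, 2)))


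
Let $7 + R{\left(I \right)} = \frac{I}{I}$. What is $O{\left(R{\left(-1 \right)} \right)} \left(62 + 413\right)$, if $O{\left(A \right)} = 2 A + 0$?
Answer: $-5700$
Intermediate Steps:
$R{\left(I \right)} = -6$ ($R{\left(I \right)} = -7 + \frac{I}{I} = -7 + 1 = -6$)
$O{\left(A \right)} = 2 A$
$O{\left(R{\left(-1 \right)} \right)} \left(62 + 413\right) = 2 \left(-6\right) \left(62 + 413\right) = \left(-12\right) 475 = -5700$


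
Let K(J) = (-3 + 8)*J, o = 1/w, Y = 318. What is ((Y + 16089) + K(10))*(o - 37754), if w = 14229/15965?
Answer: -285176292947/459 ≈ -6.2130e+8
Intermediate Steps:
w = 459/515 (w = 14229*(1/15965) = 459/515 ≈ 0.89126)
o = 515/459 (o = 1/(459/515) = 515/459 ≈ 1.1220)
K(J) = 5*J
((Y + 16089) + K(10))*(o - 37754) = ((318 + 16089) + 5*10)*(515/459 - 37754) = (16407 + 50)*(-17328571/459) = 16457*(-17328571/459) = -285176292947/459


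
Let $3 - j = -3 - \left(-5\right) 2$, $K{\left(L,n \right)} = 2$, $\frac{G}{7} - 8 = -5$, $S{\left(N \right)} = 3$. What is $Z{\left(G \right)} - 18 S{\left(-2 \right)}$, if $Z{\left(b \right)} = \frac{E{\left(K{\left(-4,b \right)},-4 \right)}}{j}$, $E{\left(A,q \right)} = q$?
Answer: $-53$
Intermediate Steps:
$G = 21$ ($G = 56 + 7 \left(-5\right) = 56 - 35 = 21$)
$j = -4$ ($j = 3 - \left(-3 - \left(-5\right) 2\right) = 3 - \left(-3 - -10\right) = 3 - \left(-3 + 10\right) = 3 - 7 = -4$)
$Z{\left(b \right)} = 1$ ($Z{\left(b \right)} = - \frac{4}{-4} = \left(-4\right) \left(- \frac{1}{4}\right) = 1$)
$Z{\left(G \right)} - 18 S{\left(-2 \right)} = 1 - 54 = -53$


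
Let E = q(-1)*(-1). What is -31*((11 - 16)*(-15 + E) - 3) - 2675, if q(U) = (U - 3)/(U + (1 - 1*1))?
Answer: -5527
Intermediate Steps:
q(U) = (-3 + U)/U (q(U) = (-3 + U)/(U + (1 - 1)) = (-3 + U)/(U + 0) = (-3 + U)/U)
E = -4 (E = ((-3 - 1)/(-1))*(-1) = -1*(-4)*(-1) = 4*(-1) = -4)
-31*((11 - 16)*(-15 + E) - 3) - 2675 = -31*((11 - 16)*(-15 - 4) - 3) - 2675 = -31*(-5*(-19) - 3) - 2675 = -31*(95 - 3) - 2675 = -31*92 - 2675 = -2852 - 2675 = -5527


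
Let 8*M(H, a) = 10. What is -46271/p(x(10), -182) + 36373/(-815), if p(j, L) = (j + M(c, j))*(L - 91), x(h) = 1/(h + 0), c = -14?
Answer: 486111917/6007365 ≈ 80.919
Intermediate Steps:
M(H, a) = 5/4 (M(H, a) = (⅛)*10 = 5/4)
x(h) = 1/h
p(j, L) = (-91 + L)*(5/4 + j) (p(j, L) = (j + 5/4)*(L - 91) = (5/4 + j)*(-91 + L) = (-91 + L)*(5/4 + j))
-46271/p(x(10), -182) + 36373/(-815) = -46271/(-455/4 - 91/10 + (5/4)*(-182) - 182/10) + 36373/(-815) = -46271/(-455/4 - 91*⅒ - 455/2 - 182*⅒) + 36373*(-1/815) = -46271/(-455/4 - 91/10 - 455/2 - 91/5) - 36373/815 = -46271/(-7371/20) - 36373/815 = -46271*(-20/7371) - 36373/815 = 925420/7371 - 36373/815 = 486111917/6007365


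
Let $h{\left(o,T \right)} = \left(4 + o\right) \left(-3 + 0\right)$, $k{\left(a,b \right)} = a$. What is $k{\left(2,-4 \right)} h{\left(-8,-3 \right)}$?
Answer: $24$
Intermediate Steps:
$h{\left(o,T \right)} = -12 - 3 o$ ($h{\left(o,T \right)} = \left(4 + o\right) \left(-3\right) = -12 - 3 o$)
$k{\left(2,-4 \right)} h{\left(-8,-3 \right)} = 2 \left(-12 - -24\right) = 2 \left(-12 + 24\right) = 2 \cdot 12 = 24$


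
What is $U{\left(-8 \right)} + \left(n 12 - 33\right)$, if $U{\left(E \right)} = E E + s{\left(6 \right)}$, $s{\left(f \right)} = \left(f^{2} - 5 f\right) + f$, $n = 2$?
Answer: $67$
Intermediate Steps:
$s{\left(f \right)} = f^{2} - 4 f$
$U{\left(E \right)} = 12 + E^{2}$ ($U{\left(E \right)} = E E + 6 \left(-4 + 6\right) = E^{2} + 6 \cdot 2 = E^{2} + 12 = 12 + E^{2}$)
$U{\left(-8 \right)} + \left(n 12 - 33\right) = \left(12 + \left(-8\right)^{2}\right) + \left(2 \cdot 12 - 33\right) = \left(12 + 64\right) + \left(24 - 33\right) = 76 - 9 = 67$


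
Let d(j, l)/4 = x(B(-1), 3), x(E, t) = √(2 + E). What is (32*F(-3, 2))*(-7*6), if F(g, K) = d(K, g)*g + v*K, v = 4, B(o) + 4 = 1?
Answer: -10752 + 16128*I ≈ -10752.0 + 16128.0*I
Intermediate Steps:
B(o) = -3 (B(o) = -4 + 1 = -3)
d(j, l) = 4*I (d(j, l) = 4*√(2 - 3) = 4*√(-1) = 4*I)
F(g, K) = 4*K + 4*I*g (F(g, K) = (4*I)*g + 4*K = 4*I*g + 4*K = 4*K + 4*I*g)
(32*F(-3, 2))*(-7*6) = (32*(4*2 + 4*I*(-3)))*(-7*6) = (32*(8 - 12*I))*(-42) = (256 - 384*I)*(-42) = -10752 + 16128*I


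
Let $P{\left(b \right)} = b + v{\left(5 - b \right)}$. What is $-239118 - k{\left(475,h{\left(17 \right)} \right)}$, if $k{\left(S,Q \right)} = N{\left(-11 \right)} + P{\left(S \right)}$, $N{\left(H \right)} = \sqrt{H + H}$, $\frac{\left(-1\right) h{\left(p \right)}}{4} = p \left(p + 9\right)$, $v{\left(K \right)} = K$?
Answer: $-239123 - i \sqrt{22} \approx -2.3912 \cdot 10^{5} - 4.6904 i$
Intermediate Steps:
$h{\left(p \right)} = - 4 p \left(9 + p\right)$ ($h{\left(p \right)} = - 4 p \left(p + 9\right) = - 4 p \left(9 + p\right)$)
$N{\left(H \right)} = \sqrt{2} \sqrt{H}$ ($N{\left(H \right)} = \sqrt{2 H} = \sqrt{2} \sqrt{H}$)
$P{\left(b \right)} = 5$ ($P{\left(b \right)} = b - \left(-5 + b\right) = 5$)
$k{\left(S,Q \right)} = 5 + i \sqrt{22}$ ($k{\left(S,Q \right)} = \sqrt{2} \sqrt{-11} + 5 = \sqrt{2} i \sqrt{11} + 5 = i \sqrt{22} + 5 = 5 + i \sqrt{22}$)
$-239118 - k{\left(475,h{\left(17 \right)} \right)} = -239118 - \left(5 + i \sqrt{22}\right) = -239123 - i \sqrt{22}$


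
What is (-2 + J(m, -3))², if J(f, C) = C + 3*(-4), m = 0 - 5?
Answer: 289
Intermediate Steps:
m = -5
J(f, C) = -12 + C (J(f, C) = C - 12 = -12 + C)
(-2 + J(m, -3))² = (-2 + (-12 - 3))² = (-2 - 15)² = (-17)² = 289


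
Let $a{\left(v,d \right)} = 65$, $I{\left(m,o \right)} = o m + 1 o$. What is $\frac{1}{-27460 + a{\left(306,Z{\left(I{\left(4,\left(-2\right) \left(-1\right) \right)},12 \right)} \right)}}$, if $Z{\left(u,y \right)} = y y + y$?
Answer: $- \frac{1}{27395} \approx -3.6503 \cdot 10^{-5}$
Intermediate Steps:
$I{\left(m,o \right)} = o + m o$ ($I{\left(m,o \right)} = m o + o = o + m o$)
$Z{\left(u,y \right)} = y + y^{2}$ ($Z{\left(u,y \right)} = y^{2} + y = y + y^{2}$)
$\frac{1}{-27460 + a{\left(306,Z{\left(I{\left(4,\left(-2\right) \left(-1\right) \right)},12 \right)} \right)}} = \frac{1}{-27460 + 65} = \frac{1}{-27395} = - \frac{1}{27395}$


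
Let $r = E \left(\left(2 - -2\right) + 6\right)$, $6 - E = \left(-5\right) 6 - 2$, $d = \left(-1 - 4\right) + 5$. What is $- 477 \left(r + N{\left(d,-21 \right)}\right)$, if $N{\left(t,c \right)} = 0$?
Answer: $-181260$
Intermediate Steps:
$d = 0$ ($d = -5 + 5 = 0$)
$E = 38$ ($E = 6 - \left(\left(-5\right) 6 - 2\right) = 6 - \left(-30 - 2\right) = 6 - -32 = 6 + 32 = 38$)
$r = 380$ ($r = 38 \left(\left(2 - -2\right) + 6\right) = 38 \left(\left(2 + 2\right) + 6\right) = 38 \left(4 + 6\right) = 38 \cdot 10 = 380$)
$- 477 \left(r + N{\left(d,-21 \right)}\right) = - 477 \left(380 + 0\right) = \left(-477\right) 380 = -181260$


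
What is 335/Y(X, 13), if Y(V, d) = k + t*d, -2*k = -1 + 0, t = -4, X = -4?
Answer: -670/103 ≈ -6.5049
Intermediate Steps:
k = ½ (k = -(-1 + 0)/2 = -½*(-1) = ½ ≈ 0.50000)
Y(V, d) = ½ - 4*d
335/Y(X, 13) = 335/(½ - 4*13) = 335/(½ - 52) = 335/(-103/2) = 335*(-2/103) = -670/103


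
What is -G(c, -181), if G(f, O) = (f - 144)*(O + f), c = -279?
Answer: -194580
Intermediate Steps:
G(f, O) = (-144 + f)*(O + f)
-G(c, -181) = -((-279)² - 144*(-181) - 144*(-279) - 181*(-279)) = -(77841 + 26064 + 40176 + 50499) = -1*194580 = -194580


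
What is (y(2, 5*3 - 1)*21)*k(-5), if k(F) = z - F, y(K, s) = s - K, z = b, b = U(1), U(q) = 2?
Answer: 1764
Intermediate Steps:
b = 2
z = 2
k(F) = 2 - F
(y(2, 5*3 - 1)*21)*k(-5) = (((5*3 - 1) - 1*2)*21)*(2 - 1*(-5)) = (((15 - 1) - 2)*21)*(2 + 5) = ((14 - 2)*21)*7 = (12*21)*7 = 252*7 = 1764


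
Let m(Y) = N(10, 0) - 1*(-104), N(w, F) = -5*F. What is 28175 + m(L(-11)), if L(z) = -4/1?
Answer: 28279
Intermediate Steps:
L(z) = -4 (L(z) = -4*1 = -4)
m(Y) = 104 (m(Y) = -5*0 - 1*(-104) = 0 + 104 = 104)
28175 + m(L(-11)) = 28175 + 104 = 28279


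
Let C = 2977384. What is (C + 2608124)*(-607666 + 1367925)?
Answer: 4246432726572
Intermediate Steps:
(C + 2608124)*(-607666 + 1367925) = (2977384 + 2608124)*(-607666 + 1367925) = 5585508*760259 = 4246432726572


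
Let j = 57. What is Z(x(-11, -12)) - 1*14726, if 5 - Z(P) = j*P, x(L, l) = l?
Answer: -14037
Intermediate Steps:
Z(P) = 5 - 57*P
Z(x(-11, -12)) - 1*14726 = (5 - 57*(-12)) - 1*14726 = (5 + 684) - 14726 = 689 - 14726 = -14037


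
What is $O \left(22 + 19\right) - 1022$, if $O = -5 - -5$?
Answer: $-1022$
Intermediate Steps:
$O = 0$ ($O = -5 + 5 = 0$)
$O \left(22 + 19\right) - 1022 = 0 \left(22 + 19\right) - 1022 = 0 \cdot 41 - 1022 = 0 - 1022 = -1022$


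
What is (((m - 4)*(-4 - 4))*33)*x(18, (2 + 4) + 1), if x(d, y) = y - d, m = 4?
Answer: 0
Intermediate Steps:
(((m - 4)*(-4 - 4))*33)*x(18, (2 + 4) + 1) = (((4 - 4)*(-4 - 4))*33)*(((2 + 4) + 1) - 1*18) = ((0*(-8))*33)*((6 + 1) - 18) = (0*33)*(7 - 18) = 0*(-11) = 0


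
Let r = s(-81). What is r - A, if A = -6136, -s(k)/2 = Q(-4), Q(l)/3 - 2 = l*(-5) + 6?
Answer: 5968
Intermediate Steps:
Q(l) = 24 - 15*l (Q(l) = 6 + 3*(l*(-5) + 6) = 6 + 3*(-5*l + 6) = 6 + 3*(6 - 5*l) = 6 + (18 - 15*l) = 24 - 15*l)
s(k) = -168 (s(k) = -2*(24 - 15*(-4)) = -2*(24 + 60) = -2*84 = -168)
r = -168
r - A = -168 - 1*(-6136) = -168 + 6136 = 5968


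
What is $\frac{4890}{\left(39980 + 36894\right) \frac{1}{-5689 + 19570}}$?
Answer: $\frac{4848435}{5491} \approx 882.98$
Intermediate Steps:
$\frac{4890}{\left(39980 + 36894\right) \frac{1}{-5689 + 19570}} = \frac{4890}{76874 \cdot \frac{1}{13881}} = \frac{4890}{\frac{10982}{1983}} = 4890 \cdot \frac{1983}{10982} = \frac{4848435}{5491}$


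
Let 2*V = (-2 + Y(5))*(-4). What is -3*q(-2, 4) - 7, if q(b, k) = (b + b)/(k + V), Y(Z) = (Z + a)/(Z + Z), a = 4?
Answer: -157/31 ≈ -5.0645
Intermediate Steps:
Y(Z) = (4 + Z)/(2*Z) (Y(Z) = (Z + 4)/(Z + Z) = (4 + Z)/((2*Z)) = (4 + Z)*(1/(2*Z)) = (4 + Z)/(2*Z))
V = 11/5 (V = ((-2 + (1/2)*(4 + 5)/5)*(-4))/2 = ((-2 + (1/2)*(1/5)*9)*(-4))/2 = ((-2 + 9/10)*(-4))/2 = (-11/10*(-4))/2 = (1/2)*(22/5) = 11/5 ≈ 2.2000)
q(b, k) = 2*b/(11/5 + k) (q(b, k) = (b + b)/(k + 11/5) = (2*b)/(11/5 + k) = 2*b/(11/5 + k))
-3*q(-2, 4) - 7 = -30*(-2)/(11 + 5*4) - 7 = -30*(-2)/(11 + 20) - 7 = -30*(-2)/31 - 7 = -3*(-20/31) - 7 = 60/31 - 7 = -157/31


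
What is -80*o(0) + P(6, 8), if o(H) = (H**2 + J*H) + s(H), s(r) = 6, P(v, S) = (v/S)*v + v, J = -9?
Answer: -939/2 ≈ -469.50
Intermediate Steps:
P(v, S) = v + v**2/S (P(v, S) = v**2/S + v = v + v**2/S)
o(H) = 6 + H**2 - 9*H (o(H) = (H**2 - 9*H) + 6 = 6 + H**2 - 9*H)
-80*o(0) + P(6, 8) = -80*(6 + 0**2 - 9*0) + 6*(8 + 6)/8 = -80*(6 + 0 + 0) + 6*(1/8)*14 = -80*6 + 21/2 = -480 + 21/2 = -939/2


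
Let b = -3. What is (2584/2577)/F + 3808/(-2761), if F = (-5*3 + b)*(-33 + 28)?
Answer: -438027508/320179365 ≈ -1.3681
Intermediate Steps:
F = 90 (F = (-5*3 - 3)*(-33 + 28) = (-15 - 3)*(-5) = -18*(-5) = 90)
(2584/2577)/F + 3808/(-2761) = (2584/2577)/90 + 3808/(-2761) = (2584*(1/2577))*(1/90) + 3808*(-1/2761) = (2584/2577)*(1/90) - 3808/2761 = 1292/115965 - 3808/2761 = -438027508/320179365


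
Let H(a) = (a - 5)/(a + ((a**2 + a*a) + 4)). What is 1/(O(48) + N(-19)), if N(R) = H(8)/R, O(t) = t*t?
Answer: 2660/6128637 ≈ 0.00043403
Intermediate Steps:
H(a) = (-5 + a)/(4 + a + 2*a**2) (H(a) = (-5 + a)/(a + ((a**2 + a**2) + 4)) = (-5 + a)/(a + (2*a**2 + 4)) = (-5 + a)/(a + (4 + 2*a**2)) = (-5 + a)/(4 + a + 2*a**2))
O(t) = t**2
N(R) = 3/(140*R) (N(R) = ((-5 + 8)/(4 + 8 + 2*8**2))/R = (3/(4 + 8 + 2*64))/R = (3/(4 + 8 + 128))/R = (3/140)/R = ((1/140)*3)/R = 3/(140*R))
1/(O(48) + N(-19)) = 1/(48**2 + (3/140)/(-19)) = 1/(2304 + (3/140)*(-1/19)) = 1/(2304 - 3/2660) = 1/(6128637/2660) = 2660/6128637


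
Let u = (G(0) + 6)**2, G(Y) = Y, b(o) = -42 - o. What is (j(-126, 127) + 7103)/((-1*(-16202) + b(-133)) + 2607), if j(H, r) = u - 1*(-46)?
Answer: 479/1260 ≈ 0.38016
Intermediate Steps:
u = 36 (u = (0 + 6)**2 = 6**2 = 36)
j(H, r) = 82 (j(H, r) = 36 - 1*(-46) = 36 + 46 = 82)
(j(-126, 127) + 7103)/((-1*(-16202) + b(-133)) + 2607) = (82 + 7103)/((-1*(-16202) + (-42 - 1*(-133))) + 2607) = 7185/((16202 + (-42 + 133)) + 2607) = 7185/((16202 + 91) + 2607) = 7185/(16293 + 2607) = 7185/18900 = 7185*(1/18900) = 479/1260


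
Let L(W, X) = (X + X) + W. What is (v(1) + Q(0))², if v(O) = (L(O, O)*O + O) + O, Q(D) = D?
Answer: 25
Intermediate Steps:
L(W, X) = W + 2*X (L(W, X) = 2*X + W = W + 2*X)
v(O) = 2*O + 3*O² (v(O) = ((O + 2*O)*O + O) + O = ((3*O)*O + O) + O = (3*O² + O) + O = (O + 3*O²) + O = 2*O + 3*O²)
(v(1) + Q(0))² = (1*(2 + 3*1) + 0)² = (1*(2 + 3) + 0)² = (1*5 + 0)² = (5 + 0)² = 5² = 25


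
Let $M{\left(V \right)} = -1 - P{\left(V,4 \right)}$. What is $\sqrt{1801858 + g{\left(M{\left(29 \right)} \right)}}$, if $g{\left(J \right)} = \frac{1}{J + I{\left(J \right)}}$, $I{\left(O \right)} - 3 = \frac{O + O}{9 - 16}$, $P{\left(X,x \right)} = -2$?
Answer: $\frac{\sqrt{1218056190}}{26} \approx 1342.3$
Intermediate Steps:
$I{\left(O \right)} = 3 - \frac{2 O}{7}$ ($I{\left(O \right)} = 3 + \frac{O + O}{9 - 16} = 3 + \frac{2 O}{-7} = 3 + 2 O \left(- \frac{1}{7}\right) = 3 - \frac{2 O}{7}$)
$M{\left(V \right)} = 1$ ($M{\left(V \right)} = -1 - -2 = -1 + 2 = 1$)
$g{\left(J \right)} = \frac{1}{3 + \frac{5 J}{7}}$ ($g{\left(J \right)} = \frac{1}{J - \left(-3 + \frac{2 J}{7}\right)} = \frac{1}{3 + \frac{5 J}{7}}$)
$\sqrt{1801858 + g{\left(M{\left(29 \right)} \right)}} = \sqrt{1801858 + \frac{7}{21 + 5 \cdot 1}} = \sqrt{1801858 + \frac{7}{21 + 5}} = \sqrt{1801858 + \frac{7}{26}} = \sqrt{\frac{46848315}{26}} = \frac{\sqrt{1218056190}}{26}$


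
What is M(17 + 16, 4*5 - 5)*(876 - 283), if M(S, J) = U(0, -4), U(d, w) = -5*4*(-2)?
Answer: 23720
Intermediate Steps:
U(d, w) = 40 (U(d, w) = -20*(-2) = 40)
M(S, J) = 40
M(17 + 16, 4*5 - 5)*(876 - 283) = 40*(876 - 283) = 40*593 = 23720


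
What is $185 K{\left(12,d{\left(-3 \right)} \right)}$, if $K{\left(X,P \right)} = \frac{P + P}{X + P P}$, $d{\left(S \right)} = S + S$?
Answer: $- \frac{185}{4} \approx -46.25$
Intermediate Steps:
$d{\left(S \right)} = 2 S$
$K{\left(X,P \right)} = \frac{2 P}{X + P^{2}}$
$185 K{\left(12,d{\left(-3 \right)} \right)} = 185 \frac{2 \cdot 2 \left(-3\right)}{12 + \left(2 \left(-3\right)\right)^{2}} = 185 \cdot 2 \left(-6\right) \frac{1}{12 + \left(-6\right)^{2}} = 185 \cdot 2 \left(-6\right) \frac{1}{12 + 36} = 185 \cdot 2 \left(-6\right) \frac{1}{48} = 185 \left(- \frac{1}{4}\right) = - \frac{185}{4}$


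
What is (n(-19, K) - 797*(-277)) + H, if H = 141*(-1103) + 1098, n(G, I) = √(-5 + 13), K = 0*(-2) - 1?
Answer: 66344 + 2*√2 ≈ 66347.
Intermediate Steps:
K = -1 (K = 0 - 1 = -1)
n(G, I) = 2*√2 (n(G, I) = √8 = 2*√2)
H = -154425 (H = -155523 + 1098 = -154425)
(n(-19, K) - 797*(-277)) + H = (2*√2 - 797*(-277)) - 154425 = (2*√2 + 220769) - 154425 = (220769 + 2*√2) - 154425 = 66344 + 2*√2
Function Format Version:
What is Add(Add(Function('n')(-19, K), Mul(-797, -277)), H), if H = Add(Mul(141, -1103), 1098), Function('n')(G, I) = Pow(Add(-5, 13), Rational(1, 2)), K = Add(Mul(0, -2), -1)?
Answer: Add(66344, Mul(2, Pow(2, Rational(1, 2)))) ≈ 66347.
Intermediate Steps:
K = -1 (K = Add(0, -1) = -1)
Function('n')(G, I) = Mul(2, Pow(2, Rational(1, 2))) (Function('n')(G, I) = Pow(8, Rational(1, 2)) = Mul(2, Pow(2, Rational(1, 2))))
H = -154425 (H = Add(-155523, 1098) = -154425)
Add(Add(Function('n')(-19, K), Mul(-797, -277)), H) = Add(Add(Mul(2, Pow(2, Rational(1, 2))), Mul(-797, -277)), -154425) = Add(Add(Mul(2, Pow(2, Rational(1, 2))), 220769), -154425) = Add(Add(220769, Mul(2, Pow(2, Rational(1, 2)))), -154425) = Add(66344, Mul(2, Pow(2, Rational(1, 2))))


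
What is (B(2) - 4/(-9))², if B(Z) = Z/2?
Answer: 169/81 ≈ 2.0864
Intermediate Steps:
B(Z) = Z/2 (B(Z) = Z*(½) = Z/2)
(B(2) - 4/(-9))² = ((½)*2 - 4/(-9))² = (1 - 4*(-⅑))² = (1 + 4/9)² = (13/9)² = 169/81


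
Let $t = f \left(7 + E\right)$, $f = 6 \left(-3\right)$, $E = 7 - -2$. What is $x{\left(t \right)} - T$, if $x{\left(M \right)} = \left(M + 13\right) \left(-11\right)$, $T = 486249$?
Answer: $-483224$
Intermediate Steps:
$E = 9$ ($E = 7 + 2 = 9$)
$f = -18$
$t = -288$ ($t = - 18 \left(7 + 9\right) = \left(-18\right) 16 = -288$)
$x{\left(M \right)} = -143 - 11 M$ ($x{\left(M \right)} = \left(13 + M\right) \left(-11\right) = -143 - 11 M$)
$x{\left(t \right)} - T = \left(-143 - -3168\right) - 486249 = \left(-143 + 3168\right) - 486249 = 3025 - 486249 = -483224$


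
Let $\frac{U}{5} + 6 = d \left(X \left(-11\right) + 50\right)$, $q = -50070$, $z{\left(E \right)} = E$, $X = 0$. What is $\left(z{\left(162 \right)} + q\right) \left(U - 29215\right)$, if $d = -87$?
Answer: $2545058460$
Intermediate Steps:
$U = -21780$ ($U = -30 + 5 \left(- 87 \left(0 \left(-11\right) + 50\right)\right) = -30 + 5 \left(- 87 \left(0 + 50\right)\right) = -30 + 5 \left(\left(-87\right) 50\right) = -30 + 5 \left(-4350\right) = -30 - 21750 = -21780$)
$\left(z{\left(162 \right)} + q\right) \left(U - 29215\right) = \left(162 - 50070\right) \left(-21780 - 29215\right) = \left(-49908\right) \left(-50995\right) = 2545058460$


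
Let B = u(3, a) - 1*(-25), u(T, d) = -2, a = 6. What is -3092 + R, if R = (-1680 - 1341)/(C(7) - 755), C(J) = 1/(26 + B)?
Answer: -2155423/698 ≈ -3088.0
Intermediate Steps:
B = 23 (B = -2 - 1*(-25) = -2 + 25 = 23)
C(J) = 1/49 (C(J) = 1/(26 + 23) = 1/49)
R = 2793/698 (R = (-1680 - 1341)/(1/49 - 755) = -3021/(-36994/49) = -3021*(-49/36994) = 2793/698 ≈ 4.0014)
-3092 + R = -3092 + 2793/698 = -2155423/698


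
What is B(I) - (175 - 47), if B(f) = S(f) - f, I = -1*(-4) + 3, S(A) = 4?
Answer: -131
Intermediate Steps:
I = 7 (I = 4 + 3 = 7)
B(f) = 4 - f
B(I) - (175 - 47) = (4 - 1*7) - (175 - 47) = (4 - 7) - 1*128 = -3 - 128 = -131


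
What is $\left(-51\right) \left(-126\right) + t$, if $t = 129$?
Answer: $6555$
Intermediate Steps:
$\left(-51\right) \left(-126\right) + t = \left(-51\right) \left(-126\right) + 129 = 6426 + 129 = 6555$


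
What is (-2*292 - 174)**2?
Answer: 574564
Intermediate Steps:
(-2*292 - 174)**2 = (-584 - 174)**2 = (-758)**2 = 574564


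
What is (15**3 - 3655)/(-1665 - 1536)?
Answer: 280/3201 ≈ 0.087473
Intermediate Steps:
(15**3 - 3655)/(-1665 - 1536) = (3375 - 3655)/(-3201) = -280*(-1/3201) = 280/3201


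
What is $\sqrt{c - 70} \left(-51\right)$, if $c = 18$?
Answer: $- 102 i \sqrt{13} \approx - 367.77 i$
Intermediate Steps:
$\sqrt{c - 70} \left(-51\right) = \sqrt{18 - 70} \left(-51\right) = \sqrt{-52} \left(-51\right) = 2 i \sqrt{13} \left(-51\right) = - 102 i \sqrt{13}$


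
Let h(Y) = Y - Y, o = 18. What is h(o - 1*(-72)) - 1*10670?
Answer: -10670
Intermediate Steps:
h(Y) = 0
h(o - 1*(-72)) - 1*10670 = 0 - 1*10670 = 0 - 10670 = -10670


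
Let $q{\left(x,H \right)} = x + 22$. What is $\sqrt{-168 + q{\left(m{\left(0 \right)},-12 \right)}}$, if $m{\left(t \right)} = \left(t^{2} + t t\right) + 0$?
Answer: $i \sqrt{146} \approx 12.083 i$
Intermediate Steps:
$m{\left(t \right)} = 2 t^{2}$ ($m{\left(t \right)} = \left(t^{2} + t^{2}\right) + 0 = 2 t^{2} + 0 = 2 t^{2}$)
$q{\left(x,H \right)} = 22 + x$
$\sqrt{-168 + q{\left(m{\left(0 \right)},-12 \right)}} = \sqrt{-168 + \left(22 + 2 \cdot 0^{2}\right)} = \sqrt{-168 + \left(22 + 2 \cdot 0\right)} = \sqrt{-168 + \left(22 + 0\right)} = \sqrt{-168 + 22} = \sqrt{-146} = i \sqrt{146}$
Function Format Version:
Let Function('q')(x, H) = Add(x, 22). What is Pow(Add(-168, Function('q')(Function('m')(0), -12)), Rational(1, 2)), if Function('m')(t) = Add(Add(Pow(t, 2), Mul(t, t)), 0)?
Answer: Mul(I, Pow(146, Rational(1, 2))) ≈ Mul(12.083, I)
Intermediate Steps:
Function('m')(t) = Mul(2, Pow(t, 2)) (Function('m')(t) = Add(Add(Pow(t, 2), Pow(t, 2)), 0) = Add(Mul(2, Pow(t, 2)), 0) = Mul(2, Pow(t, 2)))
Function('q')(x, H) = Add(22, x)
Pow(Add(-168, Function('q')(Function('m')(0), -12)), Rational(1, 2)) = Pow(Add(-168, Add(22, Mul(2, Pow(0, 2)))), Rational(1, 2)) = Pow(Add(-168, Add(22, Mul(2, 0))), Rational(1, 2)) = Pow(Add(-168, Add(22, 0)), Rational(1, 2)) = Pow(Add(-168, 22), Rational(1, 2)) = Pow(-146, Rational(1, 2)) = Mul(I, Pow(146, Rational(1, 2)))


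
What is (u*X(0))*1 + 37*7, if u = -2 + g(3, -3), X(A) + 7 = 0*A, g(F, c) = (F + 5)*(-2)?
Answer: 385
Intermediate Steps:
g(F, c) = -10 - 2*F (g(F, c) = (5 + F)*(-2) = -10 - 2*F)
X(A) = -7 (X(A) = -7 + 0*A = -7 + 0 = -7)
u = -18 (u = -2 + (-10 - 2*3) = -2 + (-10 - 6) = -2 - 16 = -18)
(u*X(0))*1 + 37*7 = -18*(-7)*1 + 37*7 = 126*1 + 259 = 126 + 259 = 385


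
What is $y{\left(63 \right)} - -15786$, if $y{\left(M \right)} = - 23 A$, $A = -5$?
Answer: $15901$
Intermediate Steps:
$y{\left(M \right)} = 115$ ($y{\left(M \right)} = \left(-23\right) \left(-5\right) = 115$)
$y{\left(63 \right)} - -15786 = 115 - -15786 = 115 + 15786 = 15901$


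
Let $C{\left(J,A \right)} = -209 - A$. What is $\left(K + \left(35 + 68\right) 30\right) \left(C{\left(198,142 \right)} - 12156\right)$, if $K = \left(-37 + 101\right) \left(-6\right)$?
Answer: $-33843942$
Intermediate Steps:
$K = -384$ ($K = 64 \left(-6\right) = -384$)
$\left(K + \left(35 + 68\right) 30\right) \left(C{\left(198,142 \right)} - 12156\right) = \left(-384 + \left(35 + 68\right) 30\right) \left(\left(-209 - 142\right) - 12156\right) = \left(-384 + 103 \cdot 30\right) \left(\left(-209 - 142\right) - 12156\right) = \left(-384 + 3090\right) \left(-351 - 12156\right) = 2706 \left(-12507\right) = -33843942$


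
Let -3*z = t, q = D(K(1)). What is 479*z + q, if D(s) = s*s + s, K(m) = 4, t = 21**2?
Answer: -70393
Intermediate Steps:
t = 441
D(s) = s + s**2 (D(s) = s**2 + s = s + s**2)
q = 20 (q = 4*(1 + 4) = 4*5 = 20)
z = -147 (z = -1/3*441 = -147)
479*z + q = 479*(-147) + 20 = -70413 + 20 = -70393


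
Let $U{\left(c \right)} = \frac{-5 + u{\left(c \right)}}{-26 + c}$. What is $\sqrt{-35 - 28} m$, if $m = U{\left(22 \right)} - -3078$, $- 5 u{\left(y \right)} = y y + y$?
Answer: $\frac{186273 i \sqrt{7}}{20} \approx 24642.0 i$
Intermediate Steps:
$u{\left(y \right)} = - \frac{y}{5} - \frac{y^{2}}{5}$ ($u{\left(y \right)} = - \frac{y y + y}{5} = - \frac{y^{2} + y}{5} = - \frac{y + y^{2}}{5} = - \frac{y}{5} - \frac{y^{2}}{5}$)
$U{\left(c \right)} = \frac{-5 - \frac{c \left(1 + c\right)}{5}}{-26 + c}$
$m = \frac{62091}{20}$ ($m = \frac{-25 - 22 \left(1 + 22\right)}{5 \left(-26 + 22\right)} - -3078 = \frac{-25 - 22 \cdot 23}{5 \left(-4\right)} + 3078 = \frac{1}{5} \left(- \frac{1}{4}\right) \left(-25 - 506\right) + 3078 = \frac{1}{5} \left(- \frac{1}{4}\right) \left(-531\right) + 3078 = \frac{531}{20} + 3078 = \frac{62091}{20} \approx 3104.6$)
$\sqrt{-35 - 28} m = \sqrt{-35 - 28} \cdot \frac{62091}{20} = \sqrt{-63} \cdot \frac{62091}{20} = 3 i \sqrt{7} \cdot \frac{62091}{20} = \frac{186273 i \sqrt{7}}{20}$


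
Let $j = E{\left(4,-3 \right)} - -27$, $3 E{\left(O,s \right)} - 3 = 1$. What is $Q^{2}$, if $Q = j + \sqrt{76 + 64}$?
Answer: $\frac{8485}{9} + \frac{340 \sqrt{35}}{3} \approx 1613.3$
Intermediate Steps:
$E{\left(O,s \right)} = \frac{4}{3}$ ($E{\left(O,s \right)} = 1 + \frac{1}{3} \cdot 1 = 1 + \frac{1}{3} = \frac{4}{3}$)
$j = \frac{85}{3}$ ($j = \frac{4}{3} - -27 = \frac{4}{3} + 27 = \frac{85}{3} \approx 28.333$)
$Q = \frac{85}{3} + 2 \sqrt{35}$ ($Q = \frac{85}{3} + \sqrt{76 + 64} = \frac{85}{3} + \sqrt{140} = \frac{85}{3} + 2 \sqrt{35} \approx 40.165$)
$Q^{2} = \left(\frac{85}{3} + 2 \sqrt{35}\right)^{2}$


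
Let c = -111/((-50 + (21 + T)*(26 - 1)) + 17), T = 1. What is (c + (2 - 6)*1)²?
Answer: 4748041/267289 ≈ 17.764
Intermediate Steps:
c = -111/517 (c = -111/((-50 + (21 + 1)*(26 - 1)) + 17) = -111/((-50 + 22*25) + 17) = -111/((-50 + 550) + 17) = -111/(500 + 17) = -111/517 ≈ -0.21470)
(c + (2 - 6)*1)² = (-111/517 + (2 - 6)*1)² = (-111/517 - 4*1)² = (-111/517 - 4)² = (-2179/517)² = 4748041/267289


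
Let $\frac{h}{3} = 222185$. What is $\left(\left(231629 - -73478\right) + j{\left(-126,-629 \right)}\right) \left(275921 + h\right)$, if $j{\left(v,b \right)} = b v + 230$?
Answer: $362467787316$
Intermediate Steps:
$h = 666555$ ($h = 3 \cdot 222185 = 666555$)
$j{\left(v,b \right)} = 230 + b v$
$\left(\left(231629 - -73478\right) + j{\left(-126,-629 \right)}\right) \left(275921 + h\right) = \left(\left(231629 - -73478\right) + \left(230 - -79254\right)\right) \left(275921 + 666555\right) = \left(\left(231629 + 73478\right) + \left(230 + 79254\right)\right) 942476 = \left(305107 + 79484\right) 942476 = 384591 \cdot 942476 = 362467787316$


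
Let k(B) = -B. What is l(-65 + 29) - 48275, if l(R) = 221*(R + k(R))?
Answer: -48275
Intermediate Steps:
l(R) = 0 (l(R) = 221*(R - R) = 221*0 = 0)
l(-65 + 29) - 48275 = 0 - 48275 = -48275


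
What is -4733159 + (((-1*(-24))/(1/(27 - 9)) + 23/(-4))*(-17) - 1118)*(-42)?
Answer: -8763721/2 ≈ -4.3819e+6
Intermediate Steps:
-4733159 + (((-1*(-24))/(1/(27 - 9)) + 23/(-4))*(-17) - 1118)*(-42) = -4733159 + ((24/(1/18) + 23*(-¼))*(-17) - 1118)*(-42) = -4733159 + ((24/(1/18) - 23/4)*(-17) - 1118)*(-42) = -4733159 + ((24*18 - 23/4)*(-17) - 1118)*(-42) = -4733159 + ((432 - 23/4)*(-17) - 1118)*(-42) = -4733159 + ((1705/4)*(-17) - 1118)*(-42) = -4733159 + (-28985/4 - 1118)*(-42) = -4733159 - 33457/4*(-42) = -4733159 + 702597/2 = -8763721/2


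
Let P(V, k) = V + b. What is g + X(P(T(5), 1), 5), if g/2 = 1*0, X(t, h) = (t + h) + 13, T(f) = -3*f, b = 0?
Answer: 3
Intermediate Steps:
P(V, k) = V (P(V, k) = V + 0 = V)
X(t, h) = 13 + h + t (X(t, h) = (h + t) + 13 = 13 + h + t)
g = 0 (g = 2*(1*0) = 2*0 = 0)
g + X(P(T(5), 1), 5) = 0 + (13 + 5 - 3*5) = 0 + (13 + 5 - 15) = 0 + 3 = 3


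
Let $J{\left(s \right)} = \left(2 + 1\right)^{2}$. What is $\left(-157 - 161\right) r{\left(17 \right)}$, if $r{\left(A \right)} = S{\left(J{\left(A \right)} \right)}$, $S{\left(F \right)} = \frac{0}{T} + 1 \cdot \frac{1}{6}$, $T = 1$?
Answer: $-53$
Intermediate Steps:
$J{\left(s \right)} = 9$ ($J{\left(s \right)} = 3^{2} = 9$)
$S{\left(F \right)} = \frac{1}{6}$ ($S{\left(F \right)} = \frac{0}{1} + 1 \cdot \frac{1}{6} = 0 \cdot 1 + 1 \cdot \frac{1}{6} = 0 + \frac{1}{6} = \frac{1}{6}$)
$r{\left(A \right)} = \frac{1}{6}$
$\left(-157 - 161\right) r{\left(17 \right)} = \left(-157 - 161\right) \frac{1}{6} = \left(-318\right) \frac{1}{6} = -53$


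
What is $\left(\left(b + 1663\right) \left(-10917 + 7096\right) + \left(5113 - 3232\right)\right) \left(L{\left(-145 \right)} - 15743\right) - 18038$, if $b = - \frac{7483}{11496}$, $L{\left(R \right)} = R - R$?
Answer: $\frac{1149224319922079}{11496} \approx 9.9967 \cdot 10^{10}$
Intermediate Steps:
$L{\left(R \right)} = 0$
$b = - \frac{7483}{11496}$ ($b = \left(-7483\right) \frac{1}{11496} = - \frac{7483}{11496} \approx -0.65092$)
$\left(\left(b + 1663\right) \left(-10917 + 7096\right) + \left(5113 - 3232\right)\right) \left(L{\left(-145 \right)} - 15743\right) - 18038 = \left(\left(- \frac{7483}{11496} + 1663\right) \left(-10917 + 7096\right) + \left(5113 - 3232\right)\right) \left(0 - 15743\right) - 18038 = \left(\frac{19110365}{11496} \left(-3821\right) + \left(5113 - 3232\right)\right) \left(-15743\right) - 18038 = \left(- \frac{73020704665}{11496} + 1881\right) \left(-15743\right) - 18038 = \left(- \frac{72999080689}{11496}\right) \left(-15743\right) - 18038 = \frac{1149224527286927}{11496} - 18038 = \frac{1149224319922079}{11496}$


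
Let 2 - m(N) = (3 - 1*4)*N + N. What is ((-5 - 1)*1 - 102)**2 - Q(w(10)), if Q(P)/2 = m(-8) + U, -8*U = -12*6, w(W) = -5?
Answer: 11642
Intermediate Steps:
U = 9 (U = -(-3)*6/2 = -1/8*(-72) = 9)
m(N) = 2 (m(N) = 2 - ((3 - 1*4)*N + N) = 2 - ((3 - 4)*N + N) = 2 - (-N + N) = 2 - 1*0 = 2 + 0 = 2)
Q(P) = 22 (Q(P) = 2*(2 + 9) = 2*11 = 22)
((-5 - 1)*1 - 102)**2 - Q(w(10)) = ((-5 - 1)*1 - 102)**2 - 1*22 = (-6*1 - 102)**2 - 22 = (-6 - 102)**2 - 22 = (-108)**2 - 22 = 11664 - 22 = 11642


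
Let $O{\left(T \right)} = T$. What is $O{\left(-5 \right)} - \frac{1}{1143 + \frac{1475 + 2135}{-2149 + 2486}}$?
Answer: $- \frac{1944342}{388801} \approx -5.0009$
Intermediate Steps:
$O{\left(-5 \right)} - \frac{1}{1143 + \frac{1475 + 2135}{-2149 + 2486}} = -5 - \frac{1}{1143 + \frac{1475 + 2135}{-2149 + 2486}} = -5 - \frac{1}{1143 + \frac{3610}{337}} = -5 - \frac{1}{\frac{388801}{337}} = -5 - \frac{337}{388801} = - \frac{1944342}{388801}$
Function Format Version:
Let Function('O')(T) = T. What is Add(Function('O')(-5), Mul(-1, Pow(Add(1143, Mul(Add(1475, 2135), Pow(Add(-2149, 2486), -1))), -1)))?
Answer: Rational(-1944342, 388801) ≈ -5.0009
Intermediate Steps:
Add(Function('O')(-5), Mul(-1, Pow(Add(1143, Mul(Add(1475, 2135), Pow(Add(-2149, 2486), -1))), -1))) = Add(-5, Mul(-1, Pow(Add(1143, Mul(Add(1475, 2135), Pow(Add(-2149, 2486), -1))), -1))) = Add(-5, Mul(-1, Pow(Add(1143, Mul(3610, Pow(337, -1))), -1))) = Add(-5, Mul(-1, Pow(Add(1143, Mul(3610, Rational(1, 337))), -1))) = Add(-5, Mul(-1, Pow(Add(1143, Rational(3610, 337)), -1))) = Add(-5, Mul(-1, Pow(Rational(388801, 337), -1))) = Add(-5, Mul(-1, Rational(337, 388801))) = Add(-5, Rational(-337, 388801)) = Rational(-1944342, 388801)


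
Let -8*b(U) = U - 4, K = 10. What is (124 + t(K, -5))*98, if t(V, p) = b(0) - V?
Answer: 11221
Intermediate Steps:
b(U) = 1/2 - U/8 (b(U) = -(U - 4)/8 = -(-4 + U)/8 = 1/2 - U/8)
t(V, p) = 1/2 - V (t(V, p) = (1/2 - 1/8*0) - V = (1/2 + 0) - V = 1/2 - V)
(124 + t(K, -5))*98 = (124 + (1/2 - 1*10))*98 = (124 + (1/2 - 10))*98 = (124 - 19/2)*98 = (229/2)*98 = 11221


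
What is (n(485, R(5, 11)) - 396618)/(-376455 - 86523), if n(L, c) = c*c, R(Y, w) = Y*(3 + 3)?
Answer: 65953/77163 ≈ 0.85472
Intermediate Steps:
R(Y, w) = 6*Y (R(Y, w) = Y*6 = 6*Y)
n(L, c) = c**2
(n(485, R(5, 11)) - 396618)/(-376455 - 86523) = ((6*5)**2 - 396618)/(-376455 - 86523) = (30**2 - 396618)/(-462978) = (900 - 396618)*(-1/462978) = -395718*(-1/462978) = 65953/77163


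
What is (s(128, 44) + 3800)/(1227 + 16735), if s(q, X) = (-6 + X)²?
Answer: 2622/8981 ≈ 0.29195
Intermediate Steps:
(s(128, 44) + 3800)/(1227 + 16735) = ((-6 + 44)² + 3800)/(1227 + 16735) = (38² + 3800)/17962 = (1444 + 3800)*(1/17962) = 5244*(1/17962) = 2622/8981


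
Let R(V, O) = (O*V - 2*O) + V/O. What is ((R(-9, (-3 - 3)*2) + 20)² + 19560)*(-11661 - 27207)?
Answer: -6668592477/4 ≈ -1.6671e+9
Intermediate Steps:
R(V, O) = -2*O + O*V + V/O (R(V, O) = (-2*O + O*V) + V/O = -2*O + O*V + V/O)
((R(-9, (-3 - 3)*2) + 20)² + 19560)*(-11661 - 27207) = (((-9 + ((-3 - 3)*2)²*(-2 - 9))/(((-3 - 3)*2)) + 20)² + 19560)*(-11661 - 27207) = (((-9 + (-6*2)²*(-11))/((-6*2)) + 20)² + 19560)*(-38868) = (((-9 + (-12)²*(-11))/(-12) + 20)² + 19560)*(-38868) = ((-(-9 + 144*(-11))/12 + 20)² + 19560)*(-38868) = ((-(-9 - 1584)/12 + 20)² + 19560)*(-38868) = ((-1/12*(-1593) + 20)² + 19560)*(-38868) = ((531/4 + 20)² + 19560)*(-38868) = ((611/4)² + 19560)*(-38868) = (373321/16 + 19560)*(-38868) = (686281/16)*(-38868) = -6668592477/4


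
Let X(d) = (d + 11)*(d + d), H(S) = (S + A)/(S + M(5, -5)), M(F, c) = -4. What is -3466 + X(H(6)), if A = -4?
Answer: -3442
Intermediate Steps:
H(S) = 1 (H(S) = (S - 4)/(S - 4) = (-4 + S)/(-4 + S) = 1)
X(d) = 2*d*(11 + d) (X(d) = (11 + d)*(2*d) = 2*d*(11 + d))
-3466 + X(H(6)) = -3466 + 2*1*(11 + 1) = -3466 + 2*1*12 = -3466 + 24 = -3442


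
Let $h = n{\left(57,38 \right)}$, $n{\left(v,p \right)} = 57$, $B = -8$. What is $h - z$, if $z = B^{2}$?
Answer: $-7$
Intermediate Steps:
$h = 57$
$z = 64$ ($z = \left(-8\right)^{2} = 64$)
$h - z = 57 - 64 = -7$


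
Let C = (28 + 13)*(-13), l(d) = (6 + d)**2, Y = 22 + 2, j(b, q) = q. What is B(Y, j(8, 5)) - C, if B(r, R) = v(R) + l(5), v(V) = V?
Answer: 659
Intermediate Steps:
Y = 24
B(r, R) = 121 + R (B(r, R) = R + (6 + 5)**2 = R + 11**2 = R + 121 = 121 + R)
C = -533 (C = 41*(-13) = -533)
B(Y, j(8, 5)) - C = (121 + 5) - 1*(-533) = 126 + 533 = 659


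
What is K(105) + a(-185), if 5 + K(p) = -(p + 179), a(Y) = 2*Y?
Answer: -659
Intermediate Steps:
K(p) = -184 - p (K(p) = -5 - (p + 179) = -5 - (179 + p) = -5 + (-179 - p) = -184 - p)
K(105) + a(-185) = (-184 - 1*105) + 2*(-185) = (-184 - 105) - 370 = -289 - 370 = -659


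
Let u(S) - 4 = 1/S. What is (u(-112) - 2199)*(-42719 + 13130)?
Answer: 1039169907/16 ≈ 6.4948e+7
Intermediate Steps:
u(S) = 4 + 1/S
(u(-112) - 2199)*(-42719 + 13130) = ((4 + 1/(-112)) - 2199)*(-42719 + 13130) = ((4 - 1/112) - 2199)*(-29589) = (447/112 - 2199)*(-29589) = -245841/112*(-29589) = 1039169907/16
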